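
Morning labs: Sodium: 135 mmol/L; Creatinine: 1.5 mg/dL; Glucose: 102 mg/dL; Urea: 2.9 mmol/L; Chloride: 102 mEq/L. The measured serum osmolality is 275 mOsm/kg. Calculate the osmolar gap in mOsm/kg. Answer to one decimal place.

Calculated osmolality = 2·Na + glucose/18 + urea
= 2·135 + 102/18 + 2.9
= 270 + 5.67 + 2.90
= 278.57 mOsm/kg ≈ 278.6 mOsm/kg
Osmolar gap = measured − calculated = 275 − 278.6 = -3.6 mOsm/kg

-3.6 mOsm/kg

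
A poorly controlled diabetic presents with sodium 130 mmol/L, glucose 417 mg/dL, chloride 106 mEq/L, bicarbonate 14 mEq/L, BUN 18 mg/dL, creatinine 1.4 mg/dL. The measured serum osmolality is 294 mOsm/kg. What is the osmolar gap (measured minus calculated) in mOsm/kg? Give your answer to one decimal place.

Calculated osmolality = 2·Na + glucose/18 + BUN/2.8
= 2·130 + 417/18 + 18/2.8
= 260 + 23.17 + 6.43
= 289.6 mOsm/kg ≈ 289.6 mOsm/kg
Osmolar gap = measured − calculated = 294 − 289.6 = 4.4 mOsm/kg

4.4 mOsm/kg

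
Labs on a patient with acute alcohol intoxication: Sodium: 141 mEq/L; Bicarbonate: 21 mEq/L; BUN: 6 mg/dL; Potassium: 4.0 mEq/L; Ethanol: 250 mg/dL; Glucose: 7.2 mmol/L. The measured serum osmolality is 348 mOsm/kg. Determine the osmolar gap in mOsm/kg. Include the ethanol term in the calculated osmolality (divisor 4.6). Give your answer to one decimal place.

Calculated osmolality = 2·Na + glucose + BUN/2.8 + ethanol/4.6
= 2·141 + 7.2 + 6/2.8 + 250/4.6
= 282 + 7.20 + 2.14 + 54.35
= 345.69 mOsm/kg ≈ 345.7 mOsm/kg
Osmolar gap = measured − calculated = 348 − 345.7 = 2.3 mOsm/kg

2.3 mOsm/kg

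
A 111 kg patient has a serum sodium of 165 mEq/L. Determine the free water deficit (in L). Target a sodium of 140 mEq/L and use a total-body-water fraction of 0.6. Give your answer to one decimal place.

TBW = 0.6 · 111 = 66.6 L
Free water deficit = TBW · (Na/140 − 1)
= 66.6 · (165/140 − 1)
= 66.6 · 0.1786
= 11.89 L

11.9 L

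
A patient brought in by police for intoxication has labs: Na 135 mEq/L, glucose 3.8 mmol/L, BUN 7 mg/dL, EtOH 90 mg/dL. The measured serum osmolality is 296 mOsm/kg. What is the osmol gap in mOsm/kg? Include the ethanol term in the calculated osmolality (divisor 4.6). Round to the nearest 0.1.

Calculated osmolality = 2·Na + glucose + BUN/2.8 + ethanol/4.6
= 2·135 + 3.8 + 7/2.8 + 90/4.6
= 270 + 3.80 + 2.50 + 19.57
= 295.87 mOsm/kg ≈ 295.9 mOsm/kg
Osmolar gap = measured − calculated = 296 − 295.9 = 0.1 mOsm/kg

0.1 mOsm/kg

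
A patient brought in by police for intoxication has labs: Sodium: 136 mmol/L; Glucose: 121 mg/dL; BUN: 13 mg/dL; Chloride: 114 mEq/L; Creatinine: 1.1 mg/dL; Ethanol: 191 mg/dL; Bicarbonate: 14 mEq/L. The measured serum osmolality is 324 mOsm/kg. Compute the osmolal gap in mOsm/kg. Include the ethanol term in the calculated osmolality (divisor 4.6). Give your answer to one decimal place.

Calculated osmolality = 2·Na + glucose/18 + BUN/2.8 + ethanol/4.6
= 2·136 + 121/18 + 13/2.8 + 191/4.6
= 272 + 6.72 + 4.64 + 41.52
= 324.88 mOsm/kg ≈ 324.9 mOsm/kg
Osmolar gap = measured − calculated = 324 − 324.9 = -0.9 mOsm/kg

-0.9 mOsm/kg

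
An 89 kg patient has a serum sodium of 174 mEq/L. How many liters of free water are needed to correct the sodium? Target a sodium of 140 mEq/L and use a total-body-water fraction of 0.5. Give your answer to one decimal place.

TBW = 0.5 · 89 = 44.5 L
Free water deficit = TBW · (Na/140 − 1)
= 44.5 · (174/140 − 1)
= 44.5 · 0.2429
= 10.81 L

10.8 L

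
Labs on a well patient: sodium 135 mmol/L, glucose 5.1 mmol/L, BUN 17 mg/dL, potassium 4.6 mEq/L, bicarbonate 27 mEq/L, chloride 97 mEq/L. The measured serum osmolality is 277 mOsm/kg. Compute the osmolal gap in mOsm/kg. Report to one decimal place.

-4.2 mOsm/kg

Calculated osmolality = 2·Na + glucose + BUN/2.8
= 2·135 + 5.1 + 17/2.8
= 270 + 5.10 + 6.07
= 281.17 mOsm/kg ≈ 281.2 mOsm/kg
Osmolar gap = measured − calculated = 277 − 281.2 = -4.2 mOsm/kg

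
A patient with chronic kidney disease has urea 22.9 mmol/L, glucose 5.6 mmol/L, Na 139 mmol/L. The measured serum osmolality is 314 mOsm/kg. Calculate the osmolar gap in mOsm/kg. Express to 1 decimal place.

7.5 mOsm/kg

Calculated osmolality = 2·Na + glucose + urea
= 2·139 + 5.6 + 22.9
= 278 + 5.60 + 22.90
= 306.5 mOsm/kg ≈ 306.5 mOsm/kg
Osmolar gap = measured − calculated = 314 − 306.5 = 7.5 mOsm/kg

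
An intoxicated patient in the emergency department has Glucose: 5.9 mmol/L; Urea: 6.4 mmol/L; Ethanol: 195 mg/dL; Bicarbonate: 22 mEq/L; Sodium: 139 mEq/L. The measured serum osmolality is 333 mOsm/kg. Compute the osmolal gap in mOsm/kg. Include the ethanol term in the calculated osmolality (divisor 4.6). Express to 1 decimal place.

Calculated osmolality = 2·Na + glucose + urea + ethanol/4.6
= 2·139 + 5.9 + 6.4 + 195/4.6
= 278 + 5.90 + 6.40 + 42.39
= 332.69 mOsm/kg ≈ 332.7 mOsm/kg
Osmolar gap = measured − calculated = 333 − 332.7 = 0.3 mOsm/kg

0.3 mOsm/kg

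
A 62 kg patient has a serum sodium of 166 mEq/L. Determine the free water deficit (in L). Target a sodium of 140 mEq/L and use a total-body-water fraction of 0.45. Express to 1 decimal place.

5.2 L

TBW = 0.45 · 62 = 27.9 L
Free water deficit = TBW · (Na/140 − 1)
= 27.9 · (166/140 − 1)
= 27.9 · 0.1857
= 5.18 L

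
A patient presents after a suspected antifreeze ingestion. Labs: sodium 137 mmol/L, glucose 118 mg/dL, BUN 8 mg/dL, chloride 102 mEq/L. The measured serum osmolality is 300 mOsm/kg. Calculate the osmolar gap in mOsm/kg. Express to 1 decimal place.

Calculated osmolality = 2·Na + glucose/18 + BUN/2.8
= 2·137 + 118/18 + 8/2.8
= 274 + 6.56 + 2.86
= 283.42 mOsm/kg ≈ 283.4 mOsm/kg
Osmolar gap = measured − calculated = 300 − 283.4 = 16.6 mOsm/kg

16.6 mOsm/kg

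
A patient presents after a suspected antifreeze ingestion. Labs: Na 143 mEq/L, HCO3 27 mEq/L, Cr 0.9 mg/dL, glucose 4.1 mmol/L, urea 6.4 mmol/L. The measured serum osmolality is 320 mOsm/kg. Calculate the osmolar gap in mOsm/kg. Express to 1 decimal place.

Calculated osmolality = 2·Na + glucose + urea
= 2·143 + 4.1 + 6.4
= 286 + 4.10 + 6.40
= 296.5 mOsm/kg ≈ 296.5 mOsm/kg
Osmolar gap = measured − calculated = 320 − 296.5 = 23.5 mOsm/kg

23.5 mOsm/kg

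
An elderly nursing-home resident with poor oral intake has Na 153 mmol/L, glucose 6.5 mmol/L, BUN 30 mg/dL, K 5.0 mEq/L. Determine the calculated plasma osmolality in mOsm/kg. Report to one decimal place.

Calculated osmolality = 2·Na + glucose + BUN/2.8
= 2·153 + 6.5 + 30/2.8
= 306 + 6.50 + 10.71
= 323.21 mOsm/kg

323.2 mOsm/kg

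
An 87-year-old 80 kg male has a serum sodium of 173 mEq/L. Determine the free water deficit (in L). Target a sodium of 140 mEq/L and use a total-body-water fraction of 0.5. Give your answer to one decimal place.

9.4 L

TBW = 0.5 · 80 = 40 L
Free water deficit = TBW · (Na/140 − 1)
= 40 · (173/140 − 1)
= 40 · 0.2357
= 9.43 L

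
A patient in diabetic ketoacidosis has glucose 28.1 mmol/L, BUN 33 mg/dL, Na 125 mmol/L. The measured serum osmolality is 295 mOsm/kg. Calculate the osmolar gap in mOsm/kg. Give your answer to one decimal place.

Calculated osmolality = 2·Na + glucose + BUN/2.8
= 2·125 + 28.1 + 33/2.8
= 250 + 28.10 + 11.79
= 289.89 mOsm/kg ≈ 289.9 mOsm/kg
Osmolar gap = measured − calculated = 295 − 289.9 = 5.1 mOsm/kg

5.1 mOsm/kg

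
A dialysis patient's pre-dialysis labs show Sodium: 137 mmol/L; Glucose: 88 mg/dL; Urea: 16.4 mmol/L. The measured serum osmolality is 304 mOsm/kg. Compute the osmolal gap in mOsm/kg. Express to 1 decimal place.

8.7 mOsm/kg

Calculated osmolality = 2·Na + glucose/18 + urea
= 2·137 + 88/18 + 16.4
= 274 + 4.89 + 16.40
= 295.29 mOsm/kg ≈ 295.3 mOsm/kg
Osmolar gap = measured − calculated = 304 − 295.3 = 8.7 mOsm/kg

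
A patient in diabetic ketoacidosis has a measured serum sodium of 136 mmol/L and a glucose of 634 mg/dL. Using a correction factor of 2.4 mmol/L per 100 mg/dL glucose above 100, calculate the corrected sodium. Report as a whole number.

Corrected Na = measured Na + 2.4 · (glucose − 100)/100
= 136 + 2.4 · (634 − 100)/100
= 136 + 12.8
= 148.8 mmol/L

149 mmol/L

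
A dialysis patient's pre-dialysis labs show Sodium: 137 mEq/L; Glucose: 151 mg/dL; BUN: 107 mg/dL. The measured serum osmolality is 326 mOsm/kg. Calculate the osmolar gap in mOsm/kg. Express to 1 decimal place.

5.4 mOsm/kg

Calculated osmolality = 2·Na + glucose/18 + BUN/2.8
= 2·137 + 151/18 + 107/2.8
= 274 + 8.39 + 38.21
= 320.6 mOsm/kg ≈ 320.6 mOsm/kg
Osmolar gap = measured − calculated = 326 − 320.6 = 5.4 mOsm/kg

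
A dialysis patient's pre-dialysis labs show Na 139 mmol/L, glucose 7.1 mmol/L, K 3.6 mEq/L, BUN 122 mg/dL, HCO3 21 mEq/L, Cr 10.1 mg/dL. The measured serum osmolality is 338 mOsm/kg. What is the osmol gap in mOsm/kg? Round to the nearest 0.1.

9.3 mOsm/kg

Calculated osmolality = 2·Na + glucose + BUN/2.8
= 2·139 + 7.1 + 122/2.8
= 278 + 7.10 + 43.57
= 328.67 mOsm/kg ≈ 328.7 mOsm/kg
Osmolar gap = measured − calculated = 338 − 328.7 = 9.3 mOsm/kg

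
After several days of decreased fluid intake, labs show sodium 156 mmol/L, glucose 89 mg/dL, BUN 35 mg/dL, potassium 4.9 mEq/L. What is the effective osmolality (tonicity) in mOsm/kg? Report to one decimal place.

Effective osmolality excludes urea (freely permeant across cell membranes):
2·Na + glucose/18
= 2·156 + 89/18
= 312 + 4.94
= 316.94 mOsm/kg

316.9 mOsm/kg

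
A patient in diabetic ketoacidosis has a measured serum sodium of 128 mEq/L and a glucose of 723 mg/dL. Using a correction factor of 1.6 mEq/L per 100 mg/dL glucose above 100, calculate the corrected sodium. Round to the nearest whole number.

Corrected Na = measured Na + 1.6 · (glucose − 100)/100
= 128 + 1.6 · (723 − 100)/100
= 128 + 10
= 138 mEq/L

138 mEq/L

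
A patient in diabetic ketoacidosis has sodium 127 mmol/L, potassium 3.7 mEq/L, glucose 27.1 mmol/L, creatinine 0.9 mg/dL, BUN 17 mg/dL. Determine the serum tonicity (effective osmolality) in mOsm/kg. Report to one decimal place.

281.1 mOsm/kg

Effective osmolality excludes urea (freely permeant across cell membranes):
2·Na + glucose
= 2·127 + 27.1
= 254 + 27.1
= 281.1 mOsm/kg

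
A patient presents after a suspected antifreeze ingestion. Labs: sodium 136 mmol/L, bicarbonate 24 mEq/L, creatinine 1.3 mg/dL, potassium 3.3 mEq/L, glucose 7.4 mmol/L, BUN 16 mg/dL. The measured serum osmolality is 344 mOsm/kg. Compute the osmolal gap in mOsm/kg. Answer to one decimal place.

Calculated osmolality = 2·Na + glucose + BUN/2.8
= 2·136 + 7.4 + 16/2.8
= 272 + 7.40 + 5.71
= 285.11 mOsm/kg ≈ 285.1 mOsm/kg
Osmolar gap = measured − calculated = 344 − 285.1 = 58.9 mOsm/kg

58.9 mOsm/kg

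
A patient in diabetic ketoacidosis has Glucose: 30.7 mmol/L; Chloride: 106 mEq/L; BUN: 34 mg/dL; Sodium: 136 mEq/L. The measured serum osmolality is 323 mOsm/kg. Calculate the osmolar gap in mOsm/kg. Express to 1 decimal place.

8.2 mOsm/kg

Calculated osmolality = 2·Na + glucose + BUN/2.8
= 2·136 + 30.7 + 34/2.8
= 272 + 30.70 + 12.14
= 314.84 mOsm/kg ≈ 314.8 mOsm/kg
Osmolar gap = measured − calculated = 323 − 314.8 = 8.2 mOsm/kg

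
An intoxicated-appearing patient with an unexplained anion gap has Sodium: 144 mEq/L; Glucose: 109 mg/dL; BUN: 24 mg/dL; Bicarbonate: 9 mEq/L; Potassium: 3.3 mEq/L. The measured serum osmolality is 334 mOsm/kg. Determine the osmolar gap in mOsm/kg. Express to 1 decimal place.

31.4 mOsm/kg

Calculated osmolality = 2·Na + glucose/18 + BUN/2.8
= 2·144 + 109/18 + 24/2.8
= 288 + 6.06 + 8.57
= 302.63 mOsm/kg ≈ 302.6 mOsm/kg
Osmolar gap = measured − calculated = 334 − 302.6 = 31.4 mOsm/kg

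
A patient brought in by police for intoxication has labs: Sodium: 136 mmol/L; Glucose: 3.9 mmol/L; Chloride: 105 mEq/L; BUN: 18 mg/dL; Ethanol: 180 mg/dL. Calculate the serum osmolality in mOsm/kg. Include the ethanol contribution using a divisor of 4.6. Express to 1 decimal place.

Calculated osmolality = 2·Na + glucose + BUN/2.8 + ethanol/4.6
= 2·136 + 3.9 + 18/2.8 + 180/4.6
= 272 + 3.90 + 6.43 + 39.13
= 321.46 mOsm/kg

321.5 mOsm/kg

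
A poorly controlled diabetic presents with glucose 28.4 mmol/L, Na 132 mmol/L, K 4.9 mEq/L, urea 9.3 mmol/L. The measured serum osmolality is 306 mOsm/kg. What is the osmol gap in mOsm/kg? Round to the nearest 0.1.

4.3 mOsm/kg

Calculated osmolality = 2·Na + glucose + urea
= 2·132 + 28.4 + 9.3
= 264 + 28.40 + 9.30
= 301.7 mOsm/kg ≈ 301.7 mOsm/kg
Osmolar gap = measured − calculated = 306 − 301.7 = 4.3 mOsm/kg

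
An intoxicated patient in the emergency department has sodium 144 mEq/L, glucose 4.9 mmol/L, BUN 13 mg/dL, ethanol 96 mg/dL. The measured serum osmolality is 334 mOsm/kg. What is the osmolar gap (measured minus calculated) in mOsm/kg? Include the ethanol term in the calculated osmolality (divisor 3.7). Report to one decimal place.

10.5 mOsm/kg

Calculated osmolality = 2·Na + glucose + BUN/2.8 + ethanol/3.7
= 2·144 + 4.9 + 13/2.8 + 96/3.7
= 288 + 4.90 + 4.64 + 25.95
= 323.49 mOsm/kg ≈ 323.5 mOsm/kg
Osmolar gap = measured − calculated = 334 − 323.5 = 10.5 mOsm/kg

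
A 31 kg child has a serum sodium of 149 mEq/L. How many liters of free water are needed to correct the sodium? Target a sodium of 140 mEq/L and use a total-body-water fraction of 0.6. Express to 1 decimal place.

1.2 L

TBW = 0.6 · 31 = 18.6 L
Free water deficit = TBW · (Na/140 − 1)
= 18.6 · (149/140 − 1)
= 18.6 · 0.0643
= 1.2 L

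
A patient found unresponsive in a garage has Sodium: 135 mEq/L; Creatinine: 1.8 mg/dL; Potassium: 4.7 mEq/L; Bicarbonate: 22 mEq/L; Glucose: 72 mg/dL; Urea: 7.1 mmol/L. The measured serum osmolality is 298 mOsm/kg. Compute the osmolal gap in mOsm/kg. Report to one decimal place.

16.9 mOsm/kg

Calculated osmolality = 2·Na + glucose/18 + urea
= 2·135 + 72/18 + 7.1
= 270 + 4 + 7.10
= 281.1 mOsm/kg ≈ 281.1 mOsm/kg
Osmolar gap = measured − calculated = 298 − 281.1 = 16.9 mOsm/kg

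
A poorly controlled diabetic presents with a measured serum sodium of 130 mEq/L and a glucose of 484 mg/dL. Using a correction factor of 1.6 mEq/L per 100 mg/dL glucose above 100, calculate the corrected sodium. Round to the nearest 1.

Corrected Na = measured Na + 1.6 · (glucose − 100)/100
= 130 + 1.6 · (484 − 100)/100
= 130 + 6.1
= 136.1 mEq/L

136 mEq/L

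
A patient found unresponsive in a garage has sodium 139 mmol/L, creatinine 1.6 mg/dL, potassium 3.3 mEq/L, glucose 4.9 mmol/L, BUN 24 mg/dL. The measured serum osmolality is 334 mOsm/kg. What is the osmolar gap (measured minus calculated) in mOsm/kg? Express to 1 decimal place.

Calculated osmolality = 2·Na + glucose + BUN/2.8
= 2·139 + 4.9 + 24/2.8
= 278 + 4.90 + 8.57
= 291.47 mOsm/kg ≈ 291.5 mOsm/kg
Osmolar gap = measured − calculated = 334 − 291.5 = 42.5 mOsm/kg

42.5 mOsm/kg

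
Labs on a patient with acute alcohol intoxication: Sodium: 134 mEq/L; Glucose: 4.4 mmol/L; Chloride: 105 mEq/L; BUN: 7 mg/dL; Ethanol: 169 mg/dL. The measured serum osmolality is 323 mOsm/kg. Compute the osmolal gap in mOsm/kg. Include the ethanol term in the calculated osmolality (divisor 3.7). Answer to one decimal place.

2.4 mOsm/kg

Calculated osmolality = 2·Na + glucose + BUN/2.8 + ethanol/3.7
= 2·134 + 4.4 + 7/2.8 + 169/3.7
= 268 + 4.40 + 2.50 + 45.68
= 320.58 mOsm/kg ≈ 320.6 mOsm/kg
Osmolar gap = measured − calculated = 323 − 320.6 = 2.4 mOsm/kg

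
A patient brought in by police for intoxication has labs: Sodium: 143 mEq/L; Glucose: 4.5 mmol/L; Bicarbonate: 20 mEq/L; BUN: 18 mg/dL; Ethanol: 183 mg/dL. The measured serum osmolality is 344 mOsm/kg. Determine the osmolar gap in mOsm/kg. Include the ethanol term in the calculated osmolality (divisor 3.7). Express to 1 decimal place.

Calculated osmolality = 2·Na + glucose + BUN/2.8 + ethanol/3.7
= 2·143 + 4.5 + 18/2.8 + 183/3.7
= 286 + 4.50 + 6.43 + 49.46
= 346.39 mOsm/kg ≈ 346.4 mOsm/kg
Osmolar gap = measured − calculated = 344 − 346.4 = -2.4 mOsm/kg

-2.4 mOsm/kg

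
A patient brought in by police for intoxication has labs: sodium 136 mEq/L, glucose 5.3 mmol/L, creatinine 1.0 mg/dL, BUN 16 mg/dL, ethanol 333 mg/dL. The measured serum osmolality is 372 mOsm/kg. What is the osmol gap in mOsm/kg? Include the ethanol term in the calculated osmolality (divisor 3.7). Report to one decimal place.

-1.0 mOsm/kg

Calculated osmolality = 2·Na + glucose + BUN/2.8 + ethanol/3.7
= 2·136 + 5.3 + 16/2.8 + 333/3.7
= 272 + 5.30 + 5.71 + 90
= 373.01 mOsm/kg ≈ 373.0 mOsm/kg
Osmolar gap = measured − calculated = 372 − 373.0 = -1.0 mOsm/kg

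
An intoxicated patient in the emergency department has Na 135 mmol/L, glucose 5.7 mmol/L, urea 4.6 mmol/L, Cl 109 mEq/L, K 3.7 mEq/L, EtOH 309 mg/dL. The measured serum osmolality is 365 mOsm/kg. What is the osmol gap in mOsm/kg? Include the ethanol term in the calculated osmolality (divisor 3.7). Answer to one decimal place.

Calculated osmolality = 2·Na + glucose + urea + ethanol/3.7
= 2·135 + 5.7 + 4.6 + 309/3.7
= 270 + 5.70 + 4.60 + 83.51
= 363.81 mOsm/kg ≈ 363.8 mOsm/kg
Osmolar gap = measured − calculated = 365 − 363.8 = 1.2 mOsm/kg

1.2 mOsm/kg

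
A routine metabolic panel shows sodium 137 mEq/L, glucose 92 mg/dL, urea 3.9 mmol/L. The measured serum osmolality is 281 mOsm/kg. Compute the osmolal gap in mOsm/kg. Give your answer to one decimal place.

-2.0 mOsm/kg

Calculated osmolality = 2·Na + glucose/18 + urea
= 2·137 + 92/18 + 3.9
= 274 + 5.11 + 3.90
= 283.01 mOsm/kg ≈ 283.0 mOsm/kg
Osmolar gap = measured − calculated = 281 − 283.0 = -2.0 mOsm/kg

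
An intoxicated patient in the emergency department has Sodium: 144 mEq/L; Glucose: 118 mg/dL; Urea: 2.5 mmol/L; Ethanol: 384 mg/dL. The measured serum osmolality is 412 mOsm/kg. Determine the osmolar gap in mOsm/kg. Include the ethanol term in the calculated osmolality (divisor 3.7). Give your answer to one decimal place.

Calculated osmolality = 2·Na + glucose/18 + urea + ethanol/3.7
= 2·144 + 118/18 + 2.5 + 384/3.7
= 288 + 6.56 + 2.50 + 103.78
= 400.84 mOsm/kg ≈ 400.8 mOsm/kg
Osmolar gap = measured − calculated = 412 − 400.8 = 11.2 mOsm/kg

11.2 mOsm/kg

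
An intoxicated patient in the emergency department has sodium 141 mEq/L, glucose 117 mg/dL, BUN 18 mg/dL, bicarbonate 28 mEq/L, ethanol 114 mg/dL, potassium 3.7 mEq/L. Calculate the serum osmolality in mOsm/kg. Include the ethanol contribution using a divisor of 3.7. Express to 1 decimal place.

325.7 mOsm/kg

Calculated osmolality = 2·Na + glucose/18 + BUN/2.8 + ethanol/3.7
= 2·141 + 117/18 + 18/2.8 + 114/3.7
= 282 + 6.50 + 6.43 + 30.81
= 325.74 mOsm/kg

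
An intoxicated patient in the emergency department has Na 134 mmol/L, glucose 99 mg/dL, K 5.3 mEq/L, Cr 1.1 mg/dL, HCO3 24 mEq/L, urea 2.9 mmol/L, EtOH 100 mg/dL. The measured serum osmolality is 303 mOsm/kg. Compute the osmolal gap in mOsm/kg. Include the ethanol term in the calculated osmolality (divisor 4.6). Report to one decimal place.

4.9 mOsm/kg

Calculated osmolality = 2·Na + glucose/18 + urea + ethanol/4.6
= 2·134 + 99/18 + 2.9 + 100/4.6
= 268 + 5.50 + 2.90 + 21.74
= 298.14 mOsm/kg ≈ 298.1 mOsm/kg
Osmolar gap = measured − calculated = 303 − 298.1 = 4.9 mOsm/kg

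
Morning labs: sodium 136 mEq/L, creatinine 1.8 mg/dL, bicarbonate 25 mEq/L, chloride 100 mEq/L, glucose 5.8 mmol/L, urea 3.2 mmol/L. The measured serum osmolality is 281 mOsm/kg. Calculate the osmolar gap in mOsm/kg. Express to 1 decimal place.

Calculated osmolality = 2·Na + glucose + urea
= 2·136 + 5.8 + 3.2
= 272 + 5.80 + 3.20
= 281 mOsm/kg ≈ 281.0 mOsm/kg
Osmolar gap = measured − calculated = 281 − 281.0 = 0.0 mOsm/kg

0.0 mOsm/kg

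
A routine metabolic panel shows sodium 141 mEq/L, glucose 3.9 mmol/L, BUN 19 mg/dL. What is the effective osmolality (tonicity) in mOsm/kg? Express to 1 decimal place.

285.9 mOsm/kg

Effective osmolality excludes urea (freely permeant across cell membranes):
2·Na + glucose
= 2·141 + 3.9
= 282 + 3.9
= 285.9 mOsm/kg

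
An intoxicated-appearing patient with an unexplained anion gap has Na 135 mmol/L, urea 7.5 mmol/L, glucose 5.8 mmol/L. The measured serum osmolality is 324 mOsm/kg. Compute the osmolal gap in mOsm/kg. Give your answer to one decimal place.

40.7 mOsm/kg

Calculated osmolality = 2·Na + glucose + urea
= 2·135 + 5.8 + 7.5
= 270 + 5.80 + 7.50
= 283.3 mOsm/kg ≈ 283.3 mOsm/kg
Osmolar gap = measured − calculated = 324 − 283.3 = 40.7 mOsm/kg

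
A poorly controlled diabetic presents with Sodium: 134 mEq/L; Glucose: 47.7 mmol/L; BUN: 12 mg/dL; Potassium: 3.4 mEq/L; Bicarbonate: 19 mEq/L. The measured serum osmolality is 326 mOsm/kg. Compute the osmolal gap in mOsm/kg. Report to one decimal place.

Calculated osmolality = 2·Na + glucose + BUN/2.8
= 2·134 + 47.7 + 12/2.8
= 268 + 47.70 + 4.29
= 319.99 mOsm/kg ≈ 320.0 mOsm/kg
Osmolar gap = measured − calculated = 326 − 320.0 = 6.0 mOsm/kg

6.0 mOsm/kg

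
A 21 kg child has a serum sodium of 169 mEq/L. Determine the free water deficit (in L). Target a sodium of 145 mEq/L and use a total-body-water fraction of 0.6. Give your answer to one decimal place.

2.1 L

TBW = 0.6 · 21 = 12.6 L
Free water deficit = TBW · (Na/145 − 1)
= 12.6 · (169/145 − 1)
= 12.6 · 0.1655
= 2.09 L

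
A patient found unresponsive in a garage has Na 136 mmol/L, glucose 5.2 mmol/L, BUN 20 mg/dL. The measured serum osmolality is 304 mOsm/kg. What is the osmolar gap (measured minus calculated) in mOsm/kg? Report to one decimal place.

19.7 mOsm/kg

Calculated osmolality = 2·Na + glucose + BUN/2.8
= 2·136 + 5.2 + 20/2.8
= 272 + 5.20 + 7.14
= 284.34 mOsm/kg ≈ 284.3 mOsm/kg
Osmolar gap = measured − calculated = 304 − 284.3 = 19.7 mOsm/kg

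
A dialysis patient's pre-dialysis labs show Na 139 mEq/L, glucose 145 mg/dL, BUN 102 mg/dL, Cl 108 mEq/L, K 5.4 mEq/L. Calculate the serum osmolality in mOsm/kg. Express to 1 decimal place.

Calculated osmolality = 2·Na + glucose/18 + BUN/2.8
= 2·139 + 145/18 + 102/2.8
= 278 + 8.06 + 36.43
= 322.49 mOsm/kg

322.5 mOsm/kg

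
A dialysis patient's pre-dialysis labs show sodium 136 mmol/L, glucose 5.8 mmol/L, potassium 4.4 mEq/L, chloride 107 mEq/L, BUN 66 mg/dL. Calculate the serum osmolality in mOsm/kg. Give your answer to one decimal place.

Calculated osmolality = 2·Na + glucose + BUN/2.8
= 2·136 + 5.8 + 66/2.8
= 272 + 5.80 + 23.57
= 301.37 mOsm/kg

301.4 mOsm/kg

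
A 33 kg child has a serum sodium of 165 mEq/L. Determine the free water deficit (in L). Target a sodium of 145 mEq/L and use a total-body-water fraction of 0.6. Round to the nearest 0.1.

TBW = 0.6 · 33 = 19.8 L
Free water deficit = TBW · (Na/145 − 1)
= 19.8 · (165/145 − 1)
= 19.8 · 0.1379
= 2.73 L

2.7 L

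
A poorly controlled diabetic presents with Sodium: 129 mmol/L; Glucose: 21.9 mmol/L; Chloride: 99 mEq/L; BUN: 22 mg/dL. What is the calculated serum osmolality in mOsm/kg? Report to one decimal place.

287.8 mOsm/kg

Calculated osmolality = 2·Na + glucose + BUN/2.8
= 2·129 + 21.9 + 22/2.8
= 258 + 21.90 + 7.86
= 287.76 mOsm/kg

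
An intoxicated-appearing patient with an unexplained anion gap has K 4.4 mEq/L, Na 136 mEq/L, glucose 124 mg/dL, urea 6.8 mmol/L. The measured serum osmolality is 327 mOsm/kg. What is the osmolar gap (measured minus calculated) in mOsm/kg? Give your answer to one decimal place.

Calculated osmolality = 2·Na + glucose/18 + urea
= 2·136 + 124/18 + 6.8
= 272 + 6.89 + 6.80
= 285.69 mOsm/kg ≈ 285.7 mOsm/kg
Osmolar gap = measured − calculated = 327 − 285.7 = 41.3 mOsm/kg

41.3 mOsm/kg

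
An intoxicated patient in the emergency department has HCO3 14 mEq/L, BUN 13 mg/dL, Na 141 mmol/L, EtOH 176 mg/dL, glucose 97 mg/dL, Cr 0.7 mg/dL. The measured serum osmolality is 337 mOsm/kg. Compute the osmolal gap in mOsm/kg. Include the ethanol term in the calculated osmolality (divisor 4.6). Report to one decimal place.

6.7 mOsm/kg

Calculated osmolality = 2·Na + glucose/18 + BUN/2.8 + ethanol/4.6
= 2·141 + 97/18 + 13/2.8 + 176/4.6
= 282 + 5.39 + 4.64 + 38.26
= 330.29 mOsm/kg ≈ 330.3 mOsm/kg
Osmolar gap = measured − calculated = 337 − 330.3 = 6.7 mOsm/kg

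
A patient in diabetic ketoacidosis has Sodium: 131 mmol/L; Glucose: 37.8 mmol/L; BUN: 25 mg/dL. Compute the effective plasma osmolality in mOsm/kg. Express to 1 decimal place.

Effective osmolality excludes urea (freely permeant across cell membranes):
2·Na + glucose
= 2·131 + 37.8
= 262 + 37.8
= 299.8 mOsm/kg

299.8 mOsm/kg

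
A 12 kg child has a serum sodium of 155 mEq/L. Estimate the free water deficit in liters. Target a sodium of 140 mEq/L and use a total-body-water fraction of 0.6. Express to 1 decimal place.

0.8 L

TBW = 0.6 · 12 = 7.2 L
Free water deficit = TBW · (Na/140 − 1)
= 7.2 · (155/140 − 1)
= 7.2 · 0.1071
= 0.77 L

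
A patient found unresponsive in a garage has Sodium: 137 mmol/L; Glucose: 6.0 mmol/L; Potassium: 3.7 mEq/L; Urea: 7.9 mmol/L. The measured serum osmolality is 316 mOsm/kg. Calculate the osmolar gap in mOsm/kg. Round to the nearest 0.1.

28.1 mOsm/kg

Calculated osmolality = 2·Na + glucose + urea
= 2·137 + 6 + 7.9
= 274 + 6 + 7.90
= 287.9 mOsm/kg ≈ 287.9 mOsm/kg
Osmolar gap = measured − calculated = 316 − 287.9 = 28.1 mOsm/kg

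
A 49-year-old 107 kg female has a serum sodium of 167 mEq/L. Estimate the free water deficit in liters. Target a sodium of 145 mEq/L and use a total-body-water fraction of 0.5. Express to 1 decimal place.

8.1 L

TBW = 0.5 · 107 = 53.5 L
Free water deficit = TBW · (Na/145 − 1)
= 53.5 · (167/145 − 1)
= 53.5 · 0.1517
= 8.12 L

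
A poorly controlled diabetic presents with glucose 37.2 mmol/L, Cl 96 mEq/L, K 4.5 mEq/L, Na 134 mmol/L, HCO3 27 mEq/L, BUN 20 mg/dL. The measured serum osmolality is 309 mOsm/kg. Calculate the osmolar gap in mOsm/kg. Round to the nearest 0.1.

-3.3 mOsm/kg

Calculated osmolality = 2·Na + glucose + BUN/2.8
= 2·134 + 37.2 + 20/2.8
= 268 + 37.20 + 7.14
= 312.34 mOsm/kg ≈ 312.3 mOsm/kg
Osmolar gap = measured − calculated = 309 − 312.3 = -3.3 mOsm/kg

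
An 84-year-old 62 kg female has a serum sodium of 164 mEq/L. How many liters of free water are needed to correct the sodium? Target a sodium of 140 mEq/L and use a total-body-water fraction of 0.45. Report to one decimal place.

TBW = 0.45 · 62 = 27.9 L
Free water deficit = TBW · (Na/140 − 1)
= 27.9 · (164/140 − 1)
= 27.9 · 0.1714
= 4.78 L

4.8 L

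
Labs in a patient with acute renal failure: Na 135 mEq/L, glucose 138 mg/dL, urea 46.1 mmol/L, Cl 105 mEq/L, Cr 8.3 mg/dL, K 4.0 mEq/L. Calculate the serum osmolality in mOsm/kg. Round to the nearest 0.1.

Calculated osmolality = 2·Na + glucose/18 + urea
= 2·135 + 138/18 + 46.1
= 270 + 7.67 + 46.10
= 323.77 mOsm/kg

323.8 mOsm/kg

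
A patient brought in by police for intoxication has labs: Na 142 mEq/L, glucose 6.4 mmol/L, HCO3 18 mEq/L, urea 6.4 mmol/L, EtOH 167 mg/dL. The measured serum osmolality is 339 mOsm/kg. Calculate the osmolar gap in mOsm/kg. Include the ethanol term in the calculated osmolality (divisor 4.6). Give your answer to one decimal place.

Calculated osmolality = 2·Na + glucose + urea + ethanol/4.6
= 2·142 + 6.4 + 6.4 + 167/4.6
= 284 + 6.40 + 6.40 + 36.30
= 333.1 mOsm/kg ≈ 333.1 mOsm/kg
Osmolar gap = measured − calculated = 339 − 333.1 = 5.9 mOsm/kg

5.9 mOsm/kg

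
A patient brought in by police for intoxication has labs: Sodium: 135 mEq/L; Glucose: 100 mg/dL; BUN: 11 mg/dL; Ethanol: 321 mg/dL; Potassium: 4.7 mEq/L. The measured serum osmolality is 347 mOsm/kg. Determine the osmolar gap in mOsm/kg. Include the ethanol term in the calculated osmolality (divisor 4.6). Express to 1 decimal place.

-2.3 mOsm/kg

Calculated osmolality = 2·Na + glucose/18 + BUN/2.8 + ethanol/4.6
= 2·135 + 100/18 + 11/2.8 + 321/4.6
= 270 + 5.56 + 3.93 + 69.78
= 349.27 mOsm/kg ≈ 349.3 mOsm/kg
Osmolar gap = measured − calculated = 347 − 349.3 = -2.3 mOsm/kg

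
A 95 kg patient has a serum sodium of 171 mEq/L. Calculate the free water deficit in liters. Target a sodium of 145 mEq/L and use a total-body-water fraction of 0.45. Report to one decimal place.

7.7 L

TBW = 0.45 · 95 = 42.75 L
Free water deficit = TBW · (Na/145 − 1)
= 42.75 · (171/145 − 1)
= 42.75 · 0.1793
= 7.67 L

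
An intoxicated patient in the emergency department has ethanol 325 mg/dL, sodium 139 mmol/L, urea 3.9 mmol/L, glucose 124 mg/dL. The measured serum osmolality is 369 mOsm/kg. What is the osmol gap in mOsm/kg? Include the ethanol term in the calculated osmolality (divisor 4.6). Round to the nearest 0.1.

Calculated osmolality = 2·Na + glucose/18 + urea + ethanol/4.6
= 2·139 + 124/18 + 3.9 + 325/4.6
= 278 + 6.89 + 3.90 + 70.65
= 359.44 mOsm/kg ≈ 359.4 mOsm/kg
Osmolar gap = measured − calculated = 369 − 359.4 = 9.6 mOsm/kg

9.6 mOsm/kg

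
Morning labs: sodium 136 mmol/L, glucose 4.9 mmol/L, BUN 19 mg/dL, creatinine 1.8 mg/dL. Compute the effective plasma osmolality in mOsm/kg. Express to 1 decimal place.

276.9 mOsm/kg

Effective osmolality excludes urea (freely permeant across cell membranes):
2·Na + glucose
= 2·136 + 4.9
= 272 + 4.9
= 276.9 mOsm/kg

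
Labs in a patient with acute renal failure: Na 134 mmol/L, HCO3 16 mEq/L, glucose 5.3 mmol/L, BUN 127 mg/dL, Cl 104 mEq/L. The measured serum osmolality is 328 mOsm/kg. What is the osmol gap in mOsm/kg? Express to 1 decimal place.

9.3 mOsm/kg

Calculated osmolality = 2·Na + glucose + BUN/2.8
= 2·134 + 5.3 + 127/2.8
= 268 + 5.30 + 45.36
= 318.66 mOsm/kg ≈ 318.7 mOsm/kg
Osmolar gap = measured − calculated = 328 − 318.7 = 9.3 mOsm/kg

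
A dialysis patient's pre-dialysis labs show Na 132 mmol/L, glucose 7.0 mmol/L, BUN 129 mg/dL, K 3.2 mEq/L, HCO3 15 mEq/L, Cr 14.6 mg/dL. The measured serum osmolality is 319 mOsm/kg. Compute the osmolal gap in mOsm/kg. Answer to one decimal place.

1.9 mOsm/kg

Calculated osmolality = 2·Na + glucose + BUN/2.8
= 2·132 + 7 + 129/2.8
= 264 + 7 + 46.07
= 317.07 mOsm/kg ≈ 317.1 mOsm/kg
Osmolar gap = measured − calculated = 319 − 317.1 = 1.9 mOsm/kg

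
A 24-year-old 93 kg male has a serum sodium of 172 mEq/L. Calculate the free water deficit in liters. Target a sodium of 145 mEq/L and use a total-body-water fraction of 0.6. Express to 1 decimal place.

10.4 L

TBW = 0.6 · 93 = 55.8 L
Free water deficit = TBW · (Na/145 − 1)
= 55.8 · (172/145 − 1)
= 55.8 · 0.1862
= 10.39 L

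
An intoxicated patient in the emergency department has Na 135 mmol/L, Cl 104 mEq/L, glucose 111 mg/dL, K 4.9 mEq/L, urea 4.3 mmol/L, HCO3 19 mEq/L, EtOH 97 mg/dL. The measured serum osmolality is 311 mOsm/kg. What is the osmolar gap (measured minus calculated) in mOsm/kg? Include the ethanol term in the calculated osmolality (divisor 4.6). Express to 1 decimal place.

Calculated osmolality = 2·Na + glucose/18 + urea + ethanol/4.6
= 2·135 + 111/18 + 4.3 + 97/4.6
= 270 + 6.17 + 4.30 + 21.09
= 301.56 mOsm/kg ≈ 301.6 mOsm/kg
Osmolar gap = measured − calculated = 311 − 301.6 = 9.4 mOsm/kg

9.4 mOsm/kg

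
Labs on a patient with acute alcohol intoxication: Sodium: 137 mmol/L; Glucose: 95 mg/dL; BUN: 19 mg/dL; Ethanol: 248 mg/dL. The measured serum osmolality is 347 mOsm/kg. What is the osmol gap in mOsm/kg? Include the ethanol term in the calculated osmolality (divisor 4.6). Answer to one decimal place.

Calculated osmolality = 2·Na + glucose/18 + BUN/2.8 + ethanol/4.6
= 2·137 + 95/18 + 19/2.8 + 248/4.6
= 274 + 5.28 + 6.79 + 53.91
= 339.98 mOsm/kg ≈ 340.0 mOsm/kg
Osmolar gap = measured − calculated = 347 − 340.0 = 7.0 mOsm/kg

7.0 mOsm/kg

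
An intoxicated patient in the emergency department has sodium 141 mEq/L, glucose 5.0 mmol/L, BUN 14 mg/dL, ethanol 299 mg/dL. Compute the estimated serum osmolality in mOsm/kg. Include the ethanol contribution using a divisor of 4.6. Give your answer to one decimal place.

Calculated osmolality = 2·Na + glucose + BUN/2.8 + ethanol/4.6
= 2·141 + 5 + 14/2.8 + 299/4.6
= 282 + 5 + 5 + 65
= 357 mOsm/kg

357.0 mOsm/kg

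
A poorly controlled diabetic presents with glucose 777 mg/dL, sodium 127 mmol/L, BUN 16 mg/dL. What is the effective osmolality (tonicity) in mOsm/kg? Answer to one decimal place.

297.2 mOsm/kg

Effective osmolality excludes urea (freely permeant across cell membranes):
2·Na + glucose/18
= 2·127 + 777/18
= 254 + 43.17
= 297.17 mOsm/kg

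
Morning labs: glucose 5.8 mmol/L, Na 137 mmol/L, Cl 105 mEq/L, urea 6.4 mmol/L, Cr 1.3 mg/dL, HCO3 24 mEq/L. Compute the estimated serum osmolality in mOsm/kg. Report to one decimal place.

286.2 mOsm/kg

Calculated osmolality = 2·Na + glucose + urea
= 2·137 + 5.8 + 6.4
= 274 + 5.80 + 6.40
= 286.2 mOsm/kg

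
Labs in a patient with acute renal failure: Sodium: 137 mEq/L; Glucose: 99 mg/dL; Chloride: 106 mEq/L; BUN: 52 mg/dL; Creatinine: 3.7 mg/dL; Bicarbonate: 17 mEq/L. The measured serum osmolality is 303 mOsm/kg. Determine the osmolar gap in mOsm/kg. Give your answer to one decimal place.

Calculated osmolality = 2·Na + glucose/18 + BUN/2.8
= 2·137 + 99/18 + 52/2.8
= 274 + 5.50 + 18.57
= 298.07 mOsm/kg ≈ 298.1 mOsm/kg
Osmolar gap = measured − calculated = 303 − 298.1 = 4.9 mOsm/kg

4.9 mOsm/kg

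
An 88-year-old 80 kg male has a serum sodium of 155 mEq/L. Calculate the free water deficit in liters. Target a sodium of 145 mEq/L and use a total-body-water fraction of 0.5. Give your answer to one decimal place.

2.8 L

TBW = 0.5 · 80 = 40 L
Free water deficit = TBW · (Na/145 − 1)
= 40 · (155/145 − 1)
= 40 · 0.069
= 2.76 L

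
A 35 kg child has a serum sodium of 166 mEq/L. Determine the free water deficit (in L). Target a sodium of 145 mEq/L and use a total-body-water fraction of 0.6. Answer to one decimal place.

3.0 L

TBW = 0.6 · 35 = 21 L
Free water deficit = TBW · (Na/145 − 1)
= 21 · (166/145 − 1)
= 21 · 0.1448
= 3.04 L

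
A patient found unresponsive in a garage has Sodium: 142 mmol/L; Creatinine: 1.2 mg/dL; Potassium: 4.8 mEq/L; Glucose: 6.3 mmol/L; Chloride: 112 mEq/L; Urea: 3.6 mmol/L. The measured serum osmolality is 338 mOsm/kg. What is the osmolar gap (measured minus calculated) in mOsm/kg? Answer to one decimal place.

Calculated osmolality = 2·Na + glucose + urea
= 2·142 + 6.3 + 3.6
= 284 + 6.30 + 3.60
= 293.9 mOsm/kg ≈ 293.9 mOsm/kg
Osmolar gap = measured − calculated = 338 − 293.9 = 44.1 mOsm/kg

44.1 mOsm/kg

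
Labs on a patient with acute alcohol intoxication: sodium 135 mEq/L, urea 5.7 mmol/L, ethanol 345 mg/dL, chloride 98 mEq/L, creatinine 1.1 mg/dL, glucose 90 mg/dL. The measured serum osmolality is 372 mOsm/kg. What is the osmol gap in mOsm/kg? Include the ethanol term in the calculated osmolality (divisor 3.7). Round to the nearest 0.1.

-1.9 mOsm/kg

Calculated osmolality = 2·Na + glucose/18 + urea + ethanol/3.7
= 2·135 + 90/18 + 5.7 + 345/3.7
= 270 + 5 + 5.70 + 93.24
= 373.94 mOsm/kg ≈ 373.9 mOsm/kg
Osmolar gap = measured − calculated = 372 − 373.9 = -1.9 mOsm/kg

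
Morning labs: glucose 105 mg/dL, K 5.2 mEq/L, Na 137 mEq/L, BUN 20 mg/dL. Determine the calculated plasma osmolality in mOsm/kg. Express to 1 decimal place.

Calculated osmolality = 2·Na + glucose/18 + BUN/2.8
= 2·137 + 105/18 + 20/2.8
= 274 + 5.83 + 7.14
= 286.97 mOsm/kg

287.0 mOsm/kg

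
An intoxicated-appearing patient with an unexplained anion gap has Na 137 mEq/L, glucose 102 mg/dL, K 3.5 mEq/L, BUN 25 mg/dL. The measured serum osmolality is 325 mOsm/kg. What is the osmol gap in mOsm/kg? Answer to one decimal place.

36.4 mOsm/kg

Calculated osmolality = 2·Na + glucose/18 + BUN/2.8
= 2·137 + 102/18 + 25/2.8
= 274 + 5.67 + 8.93
= 288.6 mOsm/kg ≈ 288.6 mOsm/kg
Osmolar gap = measured − calculated = 325 − 288.6 = 36.4 mOsm/kg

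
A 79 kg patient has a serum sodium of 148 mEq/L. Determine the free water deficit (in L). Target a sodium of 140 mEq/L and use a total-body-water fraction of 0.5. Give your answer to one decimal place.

TBW = 0.5 · 79 = 39.5 L
Free water deficit = TBW · (Na/140 − 1)
= 39.5 · (148/140 − 1)
= 39.5 · 0.0571
= 2.26 L

2.3 L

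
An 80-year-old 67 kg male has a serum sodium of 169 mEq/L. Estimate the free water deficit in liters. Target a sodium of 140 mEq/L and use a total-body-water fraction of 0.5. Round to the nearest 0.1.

TBW = 0.5 · 67 = 33.5 L
Free water deficit = TBW · (Na/140 − 1)
= 33.5 · (169/140 − 1)
= 33.5 · 0.2071
= 6.94 L

6.9 L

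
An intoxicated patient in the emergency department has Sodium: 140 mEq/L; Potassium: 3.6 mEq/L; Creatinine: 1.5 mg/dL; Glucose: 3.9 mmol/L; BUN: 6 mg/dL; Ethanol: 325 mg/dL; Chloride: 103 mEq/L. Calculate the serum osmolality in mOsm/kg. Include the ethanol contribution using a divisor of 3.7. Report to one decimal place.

Calculated osmolality = 2·Na + glucose + BUN/2.8 + ethanol/3.7
= 2·140 + 3.9 + 6/2.8 + 325/3.7
= 280 + 3.90 + 2.14 + 87.84
= 373.88 mOsm/kg

373.9 mOsm/kg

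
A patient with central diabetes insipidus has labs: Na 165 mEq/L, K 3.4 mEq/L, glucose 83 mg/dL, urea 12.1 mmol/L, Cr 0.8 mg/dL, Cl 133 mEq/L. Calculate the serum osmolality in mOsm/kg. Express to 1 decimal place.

Calculated osmolality = 2·Na + glucose/18 + urea
= 2·165 + 83/18 + 12.1
= 330 + 4.61 + 12.10
= 346.71 mOsm/kg

346.7 mOsm/kg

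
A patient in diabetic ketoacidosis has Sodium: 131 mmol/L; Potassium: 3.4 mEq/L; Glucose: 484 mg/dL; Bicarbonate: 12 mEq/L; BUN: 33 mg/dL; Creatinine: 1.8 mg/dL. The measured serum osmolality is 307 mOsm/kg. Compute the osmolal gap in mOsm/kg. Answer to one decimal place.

Calculated osmolality = 2·Na + glucose/18 + BUN/2.8
= 2·131 + 484/18 + 33/2.8
= 262 + 26.89 + 11.79
= 300.68 mOsm/kg ≈ 300.7 mOsm/kg
Osmolar gap = measured − calculated = 307 − 300.7 = 6.3 mOsm/kg

6.3 mOsm/kg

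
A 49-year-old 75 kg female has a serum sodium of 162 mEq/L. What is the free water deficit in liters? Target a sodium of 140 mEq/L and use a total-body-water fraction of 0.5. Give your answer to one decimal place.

TBW = 0.5 · 75 = 37.5 L
Free water deficit = TBW · (Na/140 − 1)
= 37.5 · (162/140 − 1)
= 37.5 · 0.1571
= 5.89 L

5.9 L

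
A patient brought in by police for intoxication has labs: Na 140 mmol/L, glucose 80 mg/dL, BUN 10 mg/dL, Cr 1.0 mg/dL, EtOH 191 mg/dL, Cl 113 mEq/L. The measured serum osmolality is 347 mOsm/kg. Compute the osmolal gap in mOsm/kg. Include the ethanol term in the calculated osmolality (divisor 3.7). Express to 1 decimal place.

7.4 mOsm/kg

Calculated osmolality = 2·Na + glucose/18 + BUN/2.8 + ethanol/3.7
= 2·140 + 80/18 + 10/2.8 + 191/3.7
= 280 + 4.44 + 3.57 + 51.62
= 339.63 mOsm/kg ≈ 339.6 mOsm/kg
Osmolar gap = measured − calculated = 347 − 339.6 = 7.4 mOsm/kg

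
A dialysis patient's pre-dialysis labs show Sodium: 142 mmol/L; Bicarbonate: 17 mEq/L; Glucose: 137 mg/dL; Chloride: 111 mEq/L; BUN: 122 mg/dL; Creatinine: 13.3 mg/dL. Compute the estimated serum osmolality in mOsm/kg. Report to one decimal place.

335.2 mOsm/kg

Calculated osmolality = 2·Na + glucose/18 + BUN/2.8
= 2·142 + 137/18 + 122/2.8
= 284 + 7.61 + 43.57
= 335.18 mOsm/kg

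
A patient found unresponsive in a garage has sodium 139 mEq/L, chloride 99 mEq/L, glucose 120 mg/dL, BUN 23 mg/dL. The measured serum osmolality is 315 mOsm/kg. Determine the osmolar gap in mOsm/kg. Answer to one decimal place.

22.1 mOsm/kg

Calculated osmolality = 2·Na + glucose/18 + BUN/2.8
= 2·139 + 120/18 + 23/2.8
= 278 + 6.67 + 8.21
= 292.88 mOsm/kg ≈ 292.9 mOsm/kg
Osmolar gap = measured − calculated = 315 − 292.9 = 22.1 mOsm/kg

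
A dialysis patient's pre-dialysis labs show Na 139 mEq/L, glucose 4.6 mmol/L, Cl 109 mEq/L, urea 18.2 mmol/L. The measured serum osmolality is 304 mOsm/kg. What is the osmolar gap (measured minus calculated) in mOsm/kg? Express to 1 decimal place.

3.2 mOsm/kg

Calculated osmolality = 2·Na + glucose + urea
= 2·139 + 4.6 + 18.2
= 278 + 4.60 + 18.20
= 300.8 mOsm/kg ≈ 300.8 mOsm/kg
Osmolar gap = measured − calculated = 304 − 300.8 = 3.2 mOsm/kg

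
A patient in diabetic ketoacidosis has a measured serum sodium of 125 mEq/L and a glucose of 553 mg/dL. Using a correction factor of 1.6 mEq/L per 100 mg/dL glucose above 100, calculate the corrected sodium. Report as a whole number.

Corrected Na = measured Na + 1.6 · (glucose − 100)/100
= 125 + 1.6 · (553 − 100)/100
= 125 + 7.2
= 132.2 mEq/L

132 mEq/L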